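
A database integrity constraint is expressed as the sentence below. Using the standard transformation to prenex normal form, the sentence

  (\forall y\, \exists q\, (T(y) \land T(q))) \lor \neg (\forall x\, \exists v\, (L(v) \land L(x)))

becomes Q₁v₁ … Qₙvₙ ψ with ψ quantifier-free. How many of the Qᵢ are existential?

Push ¬ through the quantifiers and connectives to reach negation normal form:
  (\forall y\, \exists q\, (T(y) \land T(q))) \lor (\exists x\, \forall v\, (\neg L(v) \lor \neg L(x)))
All bound variables are already distinct, so no renaming is needed.
Pull the quantifiers to the front (each side's bound variable is not free in the other side):
  \forall y\, \exists q\, \exists x\, \forall v\, (T(y) \land T(q) \lor \neg L(v) \lor \neg L(x))
The prefix is \forall y \exists q \exists x \forall v: 2 universal, 2 existential.

2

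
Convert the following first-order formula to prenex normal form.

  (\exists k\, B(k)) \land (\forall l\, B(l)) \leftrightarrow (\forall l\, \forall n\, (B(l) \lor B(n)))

\forall k\, \exists l\, \forall w\, \forall n\, \exists u1\, \exists q\, \exists w1\, \forall x\, ((\neg B(k) \lor \neg B(l) \lor B(w) \lor B(n)) \land (\neg B(u1) \land \neg B(q) \lor B(w1) \land B(x)))

Eliminate → and ↔ using ¬ and ∨; A ↔ B as (¬A ∨ B) ∧ (¬B ∨ A).
  (\neg ((\exists k\, B(k)) \land (\forall l\, B(l))) \lor (\forall l\, \forall n\, (B(l) \lor B(n)))) \land (\neg (\forall l\, \forall n\, (B(l) \lor B(n))) \lor (\exists k\, B(k)) \land (\forall l\, B(l)))
Drive negations inward (¬∀x A ≡ ∃x ¬A, ¬∃x A ≡ ∀x ¬A, De Morgan for ∧/∨):
  ((\forall k\, \neg B(k)) \lor (\exists l\, \neg B(l)) \lor (\forall l\, \forall n\, (B(l) \lor B(n)))) \land ((\exists l\, \exists n\, (\neg B(l) \land \neg B(n))) \lor (\exists k\, B(k)) \land (\forall l\, B(l)))
Standardize variables apart so no two quantifiers bind the same name: l↦w, l↦u1, n↦q, k↦w1, l↦x.
  ((\forall k\, \neg B(k)) \lor (\exists l\, \neg B(l)) \lor (\forall w\, \forall n\, (B(w) \lor B(n)))) \land ((\exists u1\, \exists q\, (\neg B(u1) \land \neg B(q))) \lor (\exists w1\, B(w1)) \land (\forall x\, B(x)))
Extract every quantifier outward, since the variables are now distinct and don't occur free across branches:
  \forall k\, \exists l\, \forall w\, \forall n\, \exists u1\, \exists q\, \exists w1\, \forall x\, ((\neg B(k) \lor \neg B(l) \lor B(w) \lor B(n)) \land (\neg B(u1) \land \neg B(q) \lor B(w1) \land B(x)))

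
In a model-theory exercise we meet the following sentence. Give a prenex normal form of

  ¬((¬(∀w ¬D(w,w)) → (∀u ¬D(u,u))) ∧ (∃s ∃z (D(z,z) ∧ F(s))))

∃w ∃u ∀s ∀z (D(w,w) ∧ D(u,u) ∨ ¬D(z,z) ∨ ¬F(s))

First replace A → B with ¬A ∨ B.
  ¬((¬¬(∀w ¬D(w,w)) ∨ (∀u ¬D(u,u))) ∧ (∃s ∃z (D(z,z) ∧ F(s))))
Move each ¬ inward, flipping quantifiers it crosses:
  (∃w D(w,w)) ∧ (∃u D(u,u)) ∨ (∀s ∀z (¬D(z,z) ∨ ¬F(s)))
All bound variables are already distinct, so no renaming is needed.
Pull the quantifiers to the front (each side's bound variable is not free in the other side):
  ∃w ∃u ∀s ∀z (D(w,w) ∧ D(u,u) ∨ ¬D(z,z) ∨ ¬F(s))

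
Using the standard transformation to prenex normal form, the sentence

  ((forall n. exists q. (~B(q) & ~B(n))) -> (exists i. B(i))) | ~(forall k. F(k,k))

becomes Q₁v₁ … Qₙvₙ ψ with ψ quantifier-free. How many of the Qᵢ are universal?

1

Eliminate → and ↔ using ¬ and ∨.
  ~(forall n. exists q. (~B(q) & ~B(n))) | (exists i. B(i)) | ~(forall k. F(k,k))
Drive negations inward (¬∀x A ≡ ∃x ¬A, ¬∃x A ≡ ∀x ¬A, De Morgan for ∧/∨):
  (exists n. forall q. (B(q) | B(n))) | (exists i. B(i)) | (exists k. ~F(k,k))
Extract every quantifier outward, since the variables are now distinct and don't occur free across branches:
  exists n. forall q. exists i. exists k. (B(q) | B(n) | B(i) | ~F(k,k))
The prefix is exists n forall q exists i exists k: 1 universal, 3 existential.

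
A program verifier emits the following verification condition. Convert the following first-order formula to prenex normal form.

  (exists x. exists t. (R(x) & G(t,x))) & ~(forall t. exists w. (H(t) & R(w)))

Push ¬ through the quantifiers and connectives to reach negation normal form:
  (exists x. exists t. (R(x) & G(t,x))) & (exists t. forall w. (~H(t) | ~R(w)))
Give each quantifier a distinct variable: t↦z1.
  (exists x. exists t. (R(x) & G(t,x))) & (exists z1. forall w. (~H(z1) | ~R(w)))
Extract every quantifier outward, since the variables are now distinct and don't occur free across branches:
  exists x. exists t. exists z1. forall w. (R(x) & G(t,x) & (~H(z1) | ~R(w)))

exists x. exists t. exists z1. forall w. (R(x) & G(t,x) & (~H(z1) | ~R(w)))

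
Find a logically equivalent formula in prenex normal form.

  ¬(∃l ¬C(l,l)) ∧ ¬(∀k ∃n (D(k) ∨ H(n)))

∀l ∃k ∀n (C(l,l) ∧ ¬D(k) ∧ ¬H(n))

Move each ¬ inward, flipping quantifiers it crosses:
  (∀l C(l,l)) ∧ (∃k ∀n (¬D(k) ∧ ¬H(n)))
All bound variables are already distinct, so no renaming is needed.
Finally move all quantifiers to the prefix:
  ∀l ∃k ∀n (C(l,l) ∧ ¬D(k) ∧ ¬H(n))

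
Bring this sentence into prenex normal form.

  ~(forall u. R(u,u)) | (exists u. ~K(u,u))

exists u. exists y. (~R(u,u) | ~K(y,y))

Move each ¬ inward, flipping quantifiers it crosses:
  (exists u. ~R(u,u)) | (exists u. ~K(u,u))
Standardize variables apart so no two quantifiers bind the same name: u↦y.
  (exists u. ~R(u,u)) | (exists y. ~K(y,y))
Pull the quantifiers to the front (each side's bound variable is not free in the other side):
  exists u. exists y. (~R(u,u) | ~K(y,y))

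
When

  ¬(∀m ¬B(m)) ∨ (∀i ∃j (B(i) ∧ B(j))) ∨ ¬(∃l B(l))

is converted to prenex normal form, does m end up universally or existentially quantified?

existential

Drive negations inward (¬∀x A ≡ ∃x ¬A, ¬∃x A ≡ ∀x ¬A, De Morgan for ∧/∨):
  (∃m B(m)) ∨ (∀i ∃j (B(i) ∧ B(j))) ∨ (∀l ¬B(l))
Extract every quantifier outward, since the variables are now distinct and don't occur free across branches:
  ∃m ∀i ∃j ∀l (B(m) ∨ B(i) ∧ B(j) ∨ ¬B(l))
The quantifier ∀m sits under an odd number of negations, so it flips to ∃m.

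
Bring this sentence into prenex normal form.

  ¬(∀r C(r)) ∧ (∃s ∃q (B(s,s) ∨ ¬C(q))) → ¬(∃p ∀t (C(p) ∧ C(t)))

∀r ∀s ∀q ∀p ∃t (C(r) ∨ ¬B(s,s) ∧ C(q) ∨ ¬C(p) ∨ ¬C(t))

Eliminate → and ↔ using ¬ and ∨.
  ¬(¬(∀r C(r)) ∧ (∃s ∃q (B(s,s) ∨ ¬C(q)))) ∨ ¬(∃p ∀t (C(p) ∧ C(t)))
Drive negations inward (¬∀x A ≡ ∃x ¬A, ¬∃x A ≡ ∀x ¬A, De Morgan for ∧/∨):
  (∀r C(r)) ∨ (∀s ∀q (¬B(s,s) ∧ C(q))) ∨ (∀p ∃t (¬C(p) ∨ ¬C(t)))
Pull the quantifiers to the front (each side's bound variable is not free in the other side):
  ∀r ∀s ∀q ∀p ∃t (C(r) ∨ ¬B(s,s) ∧ C(q) ∨ ¬C(p) ∨ ¬C(t))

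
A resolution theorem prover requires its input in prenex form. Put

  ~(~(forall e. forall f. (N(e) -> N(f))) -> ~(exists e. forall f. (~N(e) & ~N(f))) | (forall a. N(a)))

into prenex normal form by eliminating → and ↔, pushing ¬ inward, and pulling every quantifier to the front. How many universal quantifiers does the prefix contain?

Eliminate → and ↔ using ¬ and ∨.
  ~(~~(forall e. forall f. (~N(e) | N(f))) | ~(exists e. forall f. (~N(e) & ~N(f))) | (forall a. N(a)))
Push ¬ through the quantifiers and connectives to reach negation normal form:
  (exists e. exists f. (N(e) & ~N(f))) & (exists e. forall f. (~N(e) & ~N(f))) & (exists a. ~N(a))
Give each quantifier a distinct variable: e↦q, f↦w.
  (exists e. exists f. (N(e) & ~N(f))) & (exists q. forall w. (~N(q) & ~N(w))) & (exists a. ~N(a))
Extract every quantifier outward, since the variables are now distinct and don't occur free across branches:
  exists e. exists f. exists q. forall w. exists a. (N(e) & ~N(f) & ~N(q) & ~N(w) & ~N(a))
The prefix is exists e exists f exists q forall w exists a: 1 universal, 4 existential.

1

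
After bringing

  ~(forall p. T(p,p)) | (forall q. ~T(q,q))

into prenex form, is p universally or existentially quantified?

Drive negations inward (¬∀x A ≡ ∃x ¬A, ¬∃x A ≡ ∀x ¬A, De Morgan for ∧/∨):
  (exists p. ~T(p,p)) | (forall q. ~T(q,q))
All bound variables are already distinct, so no renaming is needed.
Finally move all quantifiers to the prefix:
  exists p. forall q. (~T(p,p) | ~T(q,q))
The quantifier forall p sits under an odd number of negations, so it flips to exists p.

existential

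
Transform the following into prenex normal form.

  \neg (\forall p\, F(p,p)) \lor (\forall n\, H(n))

Push ¬ through the quantifiers and connectives to reach negation normal form:
  (\exists p\, \neg F(p,p)) \lor (\forall n\, H(n))
Extract every quantifier outward, since the variables are now distinct and don't occur free across branches:
  \exists p\, \forall n\, (\neg F(p,p) \lor H(n))

\exists p\, \forall n\, (\neg F(p,p) \lor H(n))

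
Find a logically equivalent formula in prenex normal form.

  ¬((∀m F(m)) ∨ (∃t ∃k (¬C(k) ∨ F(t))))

∃m ∀t ∀k (¬F(m) ∧ C(k) ∧ ¬F(t))

Drive negations inward (¬∀x A ≡ ∃x ¬A, ¬∃x A ≡ ∀x ¬A, De Morgan for ∧/∨):
  (∃m ¬F(m)) ∧ (∀t ∀k (C(k) ∧ ¬F(t)))
All bound variables are already distinct, so no renaming is needed.
Finally move all quantifiers to the prefix:
  ∃m ∀t ∀k (¬F(m) ∧ C(k) ∧ ¬F(t))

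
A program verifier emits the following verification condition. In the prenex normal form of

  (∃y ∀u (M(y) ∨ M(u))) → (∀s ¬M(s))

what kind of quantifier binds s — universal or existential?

First replace A → B with ¬A ∨ B.
  ¬(∃y ∀u (M(y) ∨ M(u))) ∨ (∀s ¬M(s))
Push ¬ through the quantifiers and connectives to reach negation normal form:
  (∀y ∃u (¬M(y) ∧ ¬M(u))) ∨ (∀s ¬M(s))
All bound variables are already distinct, so no renaming is needed.
Pull the quantifiers to the front (each side's bound variable is not free in the other side):
  ∀y ∃u ∀s (¬M(y) ∧ ¬M(u) ∨ ¬M(s))
The quantifier ∀s sits under an even number of negations (counting the antecedent side of each →), so it remains universal.

universal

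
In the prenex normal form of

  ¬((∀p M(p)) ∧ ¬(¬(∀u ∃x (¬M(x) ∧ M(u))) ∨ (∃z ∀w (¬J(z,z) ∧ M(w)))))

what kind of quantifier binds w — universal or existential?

Push ¬ through the quantifiers and connectives to reach negation normal form:
  (∃p ¬M(p)) ∨ (∃u ∀x (M(x) ∨ ¬M(u))) ∨ (∃z ∀w (¬J(z,z) ∧ M(w)))
All bound variables are already distinct, so no renaming is needed.
Finally move all quantifiers to the prefix:
  ∃p ∃u ∀x ∃z ∀w (¬M(p) ∨ M(x) ∨ ¬M(u) ∨ ¬J(z,z) ∧ M(w))
The quantifier ∀w sits under an even number of negations, so it remains universal.

universal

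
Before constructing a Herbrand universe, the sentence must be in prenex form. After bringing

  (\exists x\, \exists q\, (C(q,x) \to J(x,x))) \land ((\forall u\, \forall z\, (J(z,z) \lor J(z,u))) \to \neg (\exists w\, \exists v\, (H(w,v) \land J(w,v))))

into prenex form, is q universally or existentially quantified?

existential

Eliminate → and ↔ using ¬ and ∨.
  (\exists x\, \exists q\, (\neg C(q,x) \lor J(x,x))) \land (\neg (\forall u\, \forall z\, (J(z,z) \lor J(z,u))) \lor \neg (\exists w\, \exists v\, (H(w,v) \land J(w,v))))
Push ¬ through the quantifiers and connectives to reach negation normal form:
  (\exists x\, \exists q\, (\neg C(q,x) \lor J(x,x))) \land ((\exists u\, \exists z\, (\neg J(z,z) \land \neg J(z,u))) \lor (\forall w\, \forall v\, (\neg H(w,v) \lor \neg J(w,v))))
All bound variables are already distinct, so no renaming is needed.
Pull the quantifiers to the front (each side's bound variable is not free in the other side):
  \exists x\, \exists q\, \exists u\, \exists z\, \forall w\, \forall v\, ((\neg C(q,x) \lor J(x,x)) \land (\neg J(z,z) \land \neg J(z,u) \lor \neg H(w,v) \lor \neg J(w,v)))
The quantifier \exists q sits under an even number of negations (counting the antecedent side of each →), so it remains existential.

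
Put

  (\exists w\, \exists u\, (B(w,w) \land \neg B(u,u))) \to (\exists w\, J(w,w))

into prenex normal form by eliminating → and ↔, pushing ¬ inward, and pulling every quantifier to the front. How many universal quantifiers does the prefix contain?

2

First replace A → B with ¬A ∨ B.
  \neg (\exists w\, \exists u\, (B(w,w) \land \neg B(u,u))) \lor (\exists w\, J(w,w))
Drive negations inward (¬∀x A ≡ ∃x ¬A, ¬∃x A ≡ ∀x ¬A, De Morgan for ∧/∨):
  (\forall w\, \forall u\, (\neg B(w,w) \lor B(u,u))) \lor (\exists w\, J(w,w))
Standardize variables apart so no two quantifiers bind the same name: w↦s.
  (\forall w\, \forall u\, (\neg B(w,w) \lor B(u,u))) \lor (\exists s\, J(s,s))
Finally move all quantifiers to the prefix:
  \forall w\, \forall u\, \exists s\, (\neg B(w,w) \lor B(u,u) \lor J(s,s))
The prefix is \forall w \forall u \exists s: 2 universal, 1 existential.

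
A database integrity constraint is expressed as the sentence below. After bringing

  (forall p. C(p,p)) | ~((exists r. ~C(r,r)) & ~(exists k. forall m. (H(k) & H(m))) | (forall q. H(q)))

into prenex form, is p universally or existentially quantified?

universal

Push ¬ through the quantifiers and connectives to reach negation normal form:
  (forall p. C(p,p)) | ((forall r. C(r,r)) | (exists k. forall m. (H(k) & H(m)))) & (exists q. ~H(q))
Finally move all quantifiers to the prefix:
  forall p. forall r. exists k. forall m. exists q. (C(p,p) | (C(r,r) | H(k) & H(m)) & ~H(q))
The quantifier forall p sits under an even number of negations, so it remains universal.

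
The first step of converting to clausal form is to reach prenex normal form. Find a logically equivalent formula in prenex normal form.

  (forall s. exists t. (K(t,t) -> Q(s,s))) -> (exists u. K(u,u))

exists s. forall t. exists u. (K(t,t) & ~Q(s,s) | K(u,u))

First replace A → B with ¬A ∨ B.
  ~(forall s. exists t. (~K(t,t) | Q(s,s))) | (exists u. K(u,u))
Move each ¬ inward, flipping quantifiers it crosses:
  (exists s. forall t. (K(t,t) & ~Q(s,s))) | (exists u. K(u,u))
All bound variables are already distinct, so no renaming is needed.
Extract every quantifier outward, since the variables are now distinct and don't occur free across branches:
  exists s. forall t. exists u. (K(t,t) & ~Q(s,s) | K(u,u))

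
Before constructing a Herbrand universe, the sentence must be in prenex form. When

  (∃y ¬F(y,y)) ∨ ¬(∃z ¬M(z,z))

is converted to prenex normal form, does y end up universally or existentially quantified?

Drive negations inward (¬∀x A ≡ ∃x ¬A, ¬∃x A ≡ ∀x ¬A, De Morgan for ∧/∨):
  (∃y ¬F(y,y)) ∨ (∀z M(z,z))
All bound variables are already distinct, so no renaming is needed.
Finally move all quantifiers to the prefix:
  ∃y ∀z (¬F(y,y) ∨ M(z,z))
The quantifier ∃y sits under an even number of negations, so it remains existential.

existential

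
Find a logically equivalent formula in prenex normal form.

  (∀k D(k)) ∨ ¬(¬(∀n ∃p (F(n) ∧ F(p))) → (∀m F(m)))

∀k ∃n ∀p ∃m (D(k) ∨ (¬F(n) ∨ ¬F(p)) ∧ ¬F(m))

First replace A → B with ¬A ∨ B.
  (∀k D(k)) ∨ ¬(¬¬(∀n ∃p (F(n) ∧ F(p))) ∨ (∀m F(m)))
Move each ¬ inward, flipping quantifiers it crosses:
  (∀k D(k)) ∨ (∃n ∀p (¬F(n) ∨ ¬F(p))) ∧ (∃m ¬F(m))
Extract every quantifier outward, since the variables are now distinct and don't occur free across branches:
  ∀k ∃n ∀p ∃m (D(k) ∨ (¬F(n) ∨ ¬F(p)) ∧ ¬F(m))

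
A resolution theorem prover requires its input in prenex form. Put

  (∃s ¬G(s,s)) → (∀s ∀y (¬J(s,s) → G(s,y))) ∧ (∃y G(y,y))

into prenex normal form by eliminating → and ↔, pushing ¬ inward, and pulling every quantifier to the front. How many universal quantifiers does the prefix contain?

3

Rewrite implications/biconditionals: A → B as ¬A ∨ B.
  ¬(∃s ¬G(s,s)) ∨ (∀s ∀y (¬¬J(s,s) ∨ G(s,y))) ∧ (∃y G(y,y))
Push ¬ through the quantifiers and connectives to reach negation normal form:
  (∀s G(s,s)) ∨ (∀s ∀y (J(s,s) ∨ G(s,y))) ∧ (∃y G(y,y))
Give each quantifier a distinct variable: s↦x1, y↦p.
  (∀s G(s,s)) ∨ (∀x1 ∀y (J(x1,x1) ∨ G(x1,y))) ∧ (∃p G(p,p))
Finally move all quantifiers to the prefix:
  ∀s ∀x1 ∀y ∃p (G(s,s) ∨ (J(x1,x1) ∨ G(x1,y)) ∧ G(p,p))
The prefix is ∀s ∀x1 ∀y ∃p: 3 universal, 1 existential.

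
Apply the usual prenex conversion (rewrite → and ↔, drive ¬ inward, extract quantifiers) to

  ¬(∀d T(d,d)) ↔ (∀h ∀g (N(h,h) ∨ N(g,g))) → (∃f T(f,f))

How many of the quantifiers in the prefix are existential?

4

First replace A → B with ¬A ∨ B; A ↔ B as (¬A ∨ B) ∧ (¬B ∨ A).
  (¬¬(∀d T(d,d)) ∨ ¬(∀h ∀g (N(h,h) ∨ N(g,g))) ∨ (∃f T(f,f))) ∧ (¬(¬(∀h ∀g (N(h,h) ∨ N(g,g))) ∨ (∃f T(f,f))) ∨ ¬(∀d T(d,d)))
Push ¬ through the quantifiers and connectives to reach negation normal form:
  ((∀d T(d,d)) ∨ (∃h ∃g (¬N(h,h) ∧ ¬N(g,g))) ∨ (∃f T(f,f))) ∧ ((∀h ∀g (N(h,h) ∨ N(g,g))) ∧ (∀f ¬T(f,f)) ∨ (∃d ¬T(d,d)))
Rename bound variables to avoid capture: h↦z1, g↦v, f↦y1, d↦u.
  ((∀d T(d,d)) ∨ (∃h ∃g (¬N(h,h) ∧ ¬N(g,g))) ∨ (∃f T(f,f))) ∧ ((∀z1 ∀v (N(z1,z1) ∨ N(v,v))) ∧ (∀y1 ¬T(y1,y1)) ∨ (∃u ¬T(u,u)))
Pull the quantifiers to the front (each side's bound variable is not free in the other side):
  ∀d ∃h ∃g ∃f ∀z1 ∀v ∀y1 ∃u ((T(d,d) ∨ ¬N(h,h) ∧ ¬N(g,g) ∨ T(f,f)) ∧ ((N(z1,z1) ∨ N(v,v)) ∧ ¬T(y1,y1) ∨ ¬T(u,u)))
The prefix is ∀d ∃h ∃g ∃f ∀z1 ∀v ∀y1 ∃u: 4 universal, 4 existential.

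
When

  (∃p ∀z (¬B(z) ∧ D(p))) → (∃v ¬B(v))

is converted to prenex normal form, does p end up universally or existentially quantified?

universal

Eliminate → and ↔ using ¬ and ∨.
  ¬(∃p ∀z (¬B(z) ∧ D(p))) ∨ (∃v ¬B(v))
Push ¬ through the quantifiers and connectives to reach negation normal form:
  (∀p ∃z (B(z) ∨ ¬D(p))) ∨ (∃v ¬B(v))
Extract every quantifier outward, since the variables are now distinct and don't occur free across branches:
  ∀p ∃z ∃v (B(z) ∨ ¬D(p) ∨ ¬B(v))
The quantifier ∃p sits under an odd number of negations (counting the antecedent side of each →), so it flips to ∀p.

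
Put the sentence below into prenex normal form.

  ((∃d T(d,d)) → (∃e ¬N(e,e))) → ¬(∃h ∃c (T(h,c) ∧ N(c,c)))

∃d ∀e ∀h ∀c (T(d,d) ∧ N(e,e) ∨ ¬T(h,c) ∨ ¬N(c,c))

Rewrite implications/biconditionals: A → B as ¬A ∨ B.
  ¬(¬(∃d T(d,d)) ∨ (∃e ¬N(e,e))) ∨ ¬(∃h ∃c (T(h,c) ∧ N(c,c)))
Move each ¬ inward, flipping quantifiers it crosses:
  (∃d T(d,d)) ∧ (∀e N(e,e)) ∨ (∀h ∀c (¬T(h,c) ∨ ¬N(c,c)))
Pull the quantifiers to the front (each side's bound variable is not free in the other side):
  ∃d ∀e ∀h ∀c (T(d,d) ∧ N(e,e) ∨ ¬T(h,c) ∨ ¬N(c,c))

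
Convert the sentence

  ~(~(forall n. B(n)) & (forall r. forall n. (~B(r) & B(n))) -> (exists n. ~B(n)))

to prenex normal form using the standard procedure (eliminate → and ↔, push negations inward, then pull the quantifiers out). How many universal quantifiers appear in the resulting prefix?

Rewrite implications/biconditionals: A → B as ¬A ∨ B.
  ~(~(~(forall n. B(n)) & (forall r. forall n. (~B(r) & B(n)))) | (exists n. ~B(n)))
Move each ¬ inward, flipping quantifiers it crosses:
  (exists n. ~B(n)) & (forall r. forall n. (~B(r) & B(n))) & (forall n. B(n))
Rename bound variables to avoid capture: n↦x, n↦y1.
  (exists n. ~B(n)) & (forall r. forall x. (~B(r) & B(x))) & (forall y1. B(y1))
Finally move all quantifiers to the prefix:
  exists n. forall r. forall x. forall y1. (~B(n) & ~B(r) & B(x) & B(y1))
The prefix is exists n forall r forall x forall y1: 3 universal, 1 existential.

3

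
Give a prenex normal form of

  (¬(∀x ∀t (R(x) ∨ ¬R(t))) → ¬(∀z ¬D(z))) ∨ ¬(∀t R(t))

First replace A → B with ¬A ∨ B.
  ¬¬(∀x ∀t (R(x) ∨ ¬R(t))) ∨ ¬(∀z ¬D(z)) ∨ ¬(∀t R(t))
Push ¬ through the quantifiers and connectives to reach negation normal form:
  (∀x ∀t (R(x) ∨ ¬R(t))) ∨ (∃z D(z)) ∨ (∃t ¬R(t))
Give each quantifier a distinct variable: t↦w.
  (∀x ∀t (R(x) ∨ ¬R(t))) ∨ (∃z D(z)) ∨ (∃w ¬R(w))
Extract every quantifier outward, since the variables are now distinct and don't occur free across branches:
  ∀x ∀t ∃z ∃w (R(x) ∨ ¬R(t) ∨ D(z) ∨ ¬R(w))

∀x ∀t ∃z ∃w (R(x) ∨ ¬R(t) ∨ D(z) ∨ ¬R(w))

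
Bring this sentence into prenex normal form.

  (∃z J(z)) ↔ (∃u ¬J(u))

∀z ∃u ∀z1 ∃v ((¬J(z) ∨ ¬J(u)) ∧ (J(z1) ∨ J(v)))

First replace A → B with ¬A ∨ B; A ↔ B as (¬A ∨ B) ∧ (¬B ∨ A).
  (¬(∃z J(z)) ∨ (∃u ¬J(u))) ∧ (¬(∃u ¬J(u)) ∨ (∃z J(z)))
Move each ¬ inward, flipping quantifiers it crosses:
  ((∀z ¬J(z)) ∨ (∃u ¬J(u))) ∧ ((∀u J(u)) ∨ (∃z J(z)))
Rename bound variables to avoid capture: u↦z1, z↦v.
  ((∀z ¬J(z)) ∨ (∃u ¬J(u))) ∧ ((∀z1 J(z1)) ∨ (∃v J(v)))
Extract every quantifier outward, since the variables are now distinct and don't occur free across branches:
  ∀z ∃u ∀z1 ∃v ((¬J(z) ∨ ¬J(u)) ∧ (J(z1) ∨ J(v)))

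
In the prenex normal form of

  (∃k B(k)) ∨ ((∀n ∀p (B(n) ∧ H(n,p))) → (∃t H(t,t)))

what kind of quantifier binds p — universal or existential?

First replace A → B with ¬A ∨ B.
  (∃k B(k)) ∨ ¬(∀n ∀p (B(n) ∧ H(n,p))) ∨ (∃t H(t,t))
Move each ¬ inward, flipping quantifiers it crosses:
  (∃k B(k)) ∨ (∃n ∃p (¬B(n) ∨ ¬H(n,p))) ∨ (∃t H(t,t))
Extract every quantifier outward, since the variables are now distinct and don't occur free across branches:
  ∃k ∃n ∃p ∃t (B(k) ∨ ¬B(n) ∨ ¬H(n,p) ∨ H(t,t))
The quantifier ∀p sits under an odd number of negations (counting the antecedent side of each →), so it flips to ∃p.

existential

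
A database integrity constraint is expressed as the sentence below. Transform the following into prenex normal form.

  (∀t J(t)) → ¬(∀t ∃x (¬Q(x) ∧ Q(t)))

Eliminate → and ↔ using ¬ and ∨.
  ¬(∀t J(t)) ∨ ¬(∀t ∃x (¬Q(x) ∧ Q(t)))
Move each ¬ inward, flipping quantifiers it crosses:
  (∃t ¬J(t)) ∨ (∃t ∀x (Q(x) ∨ ¬Q(t)))
Give each quantifier a distinct variable: t↦p.
  (∃t ¬J(t)) ∨ (∃p ∀x (Q(x) ∨ ¬Q(p)))
Extract every quantifier outward, since the variables are now distinct and don't occur free across branches:
  ∃t ∃p ∀x (¬J(t) ∨ Q(x) ∨ ¬Q(p))

∃t ∃p ∀x (¬J(t) ∨ Q(x) ∨ ¬Q(p))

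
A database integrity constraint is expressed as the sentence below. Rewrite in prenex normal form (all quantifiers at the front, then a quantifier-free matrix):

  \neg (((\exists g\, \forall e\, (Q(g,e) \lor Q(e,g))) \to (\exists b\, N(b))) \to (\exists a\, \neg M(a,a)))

\forall g\, \exists e\, \exists b\, \forall a\, ((\neg Q(g,e) \land \neg Q(e,g) \lor N(b)) \land M(a,a))

First replace A → B with ¬A ∨ B.
  \neg (\neg (\neg (\exists g\, \forall e\, (Q(g,e) \lor Q(e,g))) \lor (\exists b\, N(b))) \lor (\exists a\, \neg M(a,a)))
Drive negations inward (¬∀x A ≡ ∃x ¬A, ¬∃x A ≡ ∀x ¬A, De Morgan for ∧/∨):
  ((\forall g\, \exists e\, (\neg Q(g,e) \land \neg Q(e,g))) \lor (\exists b\, N(b))) \land (\forall a\, M(a,a))
All bound variables are already distinct, so no renaming is needed.
Pull the quantifiers to the front (each side's bound variable is not free in the other side):
  \forall g\, \exists e\, \exists b\, \forall a\, ((\neg Q(g,e) \land \neg Q(e,g) \lor N(b)) \land M(a,a))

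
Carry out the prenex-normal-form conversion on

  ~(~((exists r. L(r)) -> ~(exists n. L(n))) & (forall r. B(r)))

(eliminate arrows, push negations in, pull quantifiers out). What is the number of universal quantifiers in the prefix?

2

Rewrite implications/biconditionals: A → B as ¬A ∨ B.
  ~(~(~(exists r. L(r)) | ~(exists n. L(n))) & (forall r. B(r)))
Push ¬ through the quantifiers and connectives to reach negation normal form:
  (forall r. ~L(r)) | (forall n. ~L(n)) | (exists r. ~B(r))
Give each quantifier a distinct variable: r↦w.
  (forall r. ~L(r)) | (forall n. ~L(n)) | (exists w. ~B(w))
Extract every quantifier outward, since the variables are now distinct and don't occur free across branches:
  forall r. forall n. exists w. (~L(r) | ~L(n) | ~B(w))
The prefix is forall r forall n exists w: 2 universal, 1 existential.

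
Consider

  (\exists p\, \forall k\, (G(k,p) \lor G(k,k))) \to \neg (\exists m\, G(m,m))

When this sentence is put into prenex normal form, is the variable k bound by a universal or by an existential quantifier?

Eliminate → and ↔ using ¬ and ∨.
  \neg (\exists p\, \forall k\, (G(k,p) \lor G(k,k))) \lor \neg (\exists m\, G(m,m))
Move each ¬ inward, flipping quantifiers it crosses:
  (\forall p\, \exists k\, (\neg G(k,p) \land \neg G(k,k))) \lor (\forall m\, \neg G(m,m))
Finally move all quantifiers to the prefix:
  \forall p\, \exists k\, \forall m\, (\neg G(k,p) \land \neg G(k,k) \lor \neg G(m,m))
The quantifier \forall k sits under an odd number of negations (counting the antecedent side of each →), so it flips to \exists k.

existential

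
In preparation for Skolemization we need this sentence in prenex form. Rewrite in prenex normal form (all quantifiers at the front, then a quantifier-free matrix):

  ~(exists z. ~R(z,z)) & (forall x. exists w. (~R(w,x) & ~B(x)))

forall z. forall x. exists w. (R(z,z) & ~R(w,x) & ~B(x))

Drive negations inward (¬∀x A ≡ ∃x ¬A, ¬∃x A ≡ ∀x ¬A, De Morgan for ∧/∨):
  (forall z. R(z,z)) & (forall x. exists w. (~R(w,x) & ~B(x)))
Finally move all quantifiers to the prefix:
  forall z. forall x. exists w. (R(z,z) & ~R(w,x) & ~B(x))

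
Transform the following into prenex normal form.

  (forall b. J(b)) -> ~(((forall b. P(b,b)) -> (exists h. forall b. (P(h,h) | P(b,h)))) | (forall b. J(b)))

Eliminate → and ↔ using ¬ and ∨.
  ~(forall b. J(b)) | ~(~(forall b. P(b,b)) | (exists h. forall b. (P(h,h) | P(b,h))) | (forall b. J(b)))
Move each ¬ inward, flipping quantifiers it crosses:
  (exists b. ~J(b)) | (forall b. P(b,b)) & (forall h. exists b. (~P(h,h) & ~P(b,h))) & (exists b. ~J(b))
Standardize variables apart so no two quantifiers bind the same name: b↦a, b↦v1, b↦u1.
  (exists b. ~J(b)) | (forall a. P(a,a)) & (forall h. exists v1. (~P(h,h) & ~P(v1,h))) & (exists u1. ~J(u1))
Finally move all quantifiers to the prefix:
  exists b. forall a. forall h. exists v1. exists u1. (~J(b) | P(a,a) & ~P(h,h) & ~P(v1,h) & ~J(u1))

exists b. forall a. forall h. exists v1. exists u1. (~J(b) | P(a,a) & ~P(h,h) & ~P(v1,h) & ~J(u1))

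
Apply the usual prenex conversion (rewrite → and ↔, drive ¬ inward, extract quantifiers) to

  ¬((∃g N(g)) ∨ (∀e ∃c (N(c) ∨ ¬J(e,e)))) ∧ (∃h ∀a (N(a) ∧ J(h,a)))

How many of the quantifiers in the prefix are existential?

Drive negations inward (¬∀x A ≡ ∃x ¬A, ¬∃x A ≡ ∀x ¬A, De Morgan for ∧/∨):
  (∀g ¬N(g)) ∧ (∃e ∀c (¬N(c) ∧ J(e,e))) ∧ (∃h ∀a (N(a) ∧ J(h,a)))
Extract every quantifier outward, since the variables are now distinct and don't occur free across branches:
  ∀g ∃e ∀c ∃h ∀a (¬N(g) ∧ ¬N(c) ∧ J(e,e) ∧ N(a) ∧ J(h,a))
The prefix is ∀g ∃e ∀c ∃h ∀a: 3 universal, 2 existential.

2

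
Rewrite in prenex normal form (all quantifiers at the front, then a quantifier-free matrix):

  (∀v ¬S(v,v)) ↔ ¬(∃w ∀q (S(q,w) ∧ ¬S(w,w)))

∃v ∀w ∃q ∃w1 ∀b ∀z1 ((S(v,v) ∨ ¬S(q,w) ∨ S(w,w)) ∧ (S(b,w1) ∧ ¬S(w1,w1) ∨ ¬S(z1,z1)))

First replace A → B with ¬A ∨ B; A ↔ B as (¬A ∨ B) ∧ (¬B ∨ A).
  (¬(∀v ¬S(v,v)) ∨ ¬(∃w ∀q (S(q,w) ∧ ¬S(w,w)))) ∧ (¬¬(∃w ∀q (S(q,w) ∧ ¬S(w,w))) ∨ (∀v ¬S(v,v)))
Drive negations inward (¬∀x A ≡ ∃x ¬A, ¬∃x A ≡ ∀x ¬A, De Morgan for ∧/∨):
  ((∃v S(v,v)) ∨ (∀w ∃q (¬S(q,w) ∨ S(w,w)))) ∧ ((∃w ∀q (S(q,w) ∧ ¬S(w,w))) ∨ (∀v ¬S(v,v)))
Give each quantifier a distinct variable: w↦w1, q↦b, v↦z1.
  ((∃v S(v,v)) ∨ (∀w ∃q (¬S(q,w) ∨ S(w,w)))) ∧ ((∃w1 ∀b (S(b,w1) ∧ ¬S(w1,w1))) ∨ (∀z1 ¬S(z1,z1)))
Pull the quantifiers to the front (each side's bound variable is not free in the other side):
  ∃v ∀w ∃q ∃w1 ∀b ∀z1 ((S(v,v) ∨ ¬S(q,w) ∨ S(w,w)) ∧ (S(b,w1) ∧ ¬S(w1,w1) ∨ ¬S(z1,z1)))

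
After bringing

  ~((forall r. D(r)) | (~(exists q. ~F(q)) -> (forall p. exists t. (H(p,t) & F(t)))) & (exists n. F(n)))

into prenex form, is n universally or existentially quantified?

universal

First replace A → B with ¬A ∨ B.
  ~((forall r. D(r)) | (~~(exists q. ~F(q)) | (forall p. exists t. (H(p,t) & F(t)))) & (exists n. F(n)))
Drive negations inward (¬∀x A ≡ ∃x ¬A, ¬∃x A ≡ ∀x ¬A, De Morgan for ∧/∨):
  (exists r. ~D(r)) & ((forall q. F(q)) & (exists p. forall t. (~H(p,t) | ~F(t))) | (forall n. ~F(n)))
All bound variables are already distinct, so no renaming is needed.
Extract every quantifier outward, since the variables are now distinct and don't occur free across branches:
  exists r. forall q. exists p. forall t. forall n. (~D(r) & (F(q) & (~H(p,t) | ~F(t)) | ~F(n)))
The quantifier exists n sits under an odd number of negations (counting the antecedent side of each →), so it flips to forall n.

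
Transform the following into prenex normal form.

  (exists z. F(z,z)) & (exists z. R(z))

Standardize variables apart so no two quantifiers bind the same name: z↦c.
  (exists z. F(z,z)) & (exists c. R(c))
Extract every quantifier outward, since the variables are now distinct and don't occur free across branches:
  exists z. exists c. (F(z,z) & R(c))

exists z. exists c. (F(z,z) & R(c))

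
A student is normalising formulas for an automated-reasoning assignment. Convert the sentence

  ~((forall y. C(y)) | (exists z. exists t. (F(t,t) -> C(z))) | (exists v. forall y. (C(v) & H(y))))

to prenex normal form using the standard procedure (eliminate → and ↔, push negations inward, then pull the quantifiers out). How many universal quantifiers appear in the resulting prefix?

3

First replace A → B with ¬A ∨ B.
  ~((forall y. C(y)) | (exists z. exists t. (~F(t,t) | C(z))) | (exists v. forall y. (C(v) & H(y))))
Drive negations inward (¬∀x A ≡ ∃x ¬A, ¬∃x A ≡ ∀x ¬A, De Morgan for ∧/∨):
  (exists y. ~C(y)) & (forall z. forall t. (F(t,t) & ~C(z))) & (forall v. exists y. (~C(v) | ~H(y)))
Rename bound variables to avoid capture: y↦q.
  (exists y. ~C(y)) & (forall z. forall t. (F(t,t) & ~C(z))) & (forall v. exists q. (~C(v) | ~H(q)))
Extract every quantifier outward, since the variables are now distinct and don't occur free across branches:
  exists y. forall z. forall t. forall v. exists q. (~C(y) & F(t,t) & ~C(z) & (~C(v) | ~H(q)))
The prefix is exists y forall z forall t forall v exists q: 3 universal, 2 existential.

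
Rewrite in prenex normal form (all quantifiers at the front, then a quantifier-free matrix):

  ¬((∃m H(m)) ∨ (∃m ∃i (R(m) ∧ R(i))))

∀m ∀p ∀i (¬H(m) ∧ (¬R(p) ∨ ¬R(i)))

Drive negations inward (¬∀x A ≡ ∃x ¬A, ¬∃x A ≡ ∀x ¬A, De Morgan for ∧/∨):
  (∀m ¬H(m)) ∧ (∀m ∀i (¬R(m) ∨ ¬R(i)))
Rename bound variables to avoid capture: m↦p.
  (∀m ¬H(m)) ∧ (∀p ∀i (¬R(p) ∨ ¬R(i)))
Extract every quantifier outward, since the variables are now distinct and don't occur free across branches:
  ∀m ∀p ∀i (¬H(m) ∧ (¬R(p) ∨ ¬R(i)))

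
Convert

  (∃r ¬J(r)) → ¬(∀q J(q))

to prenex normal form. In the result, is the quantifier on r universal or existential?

universal

Eliminate → and ↔ using ¬ and ∨.
  ¬(∃r ¬J(r)) ∨ ¬(∀q J(q))
Move each ¬ inward, flipping quantifiers it crosses:
  (∀r J(r)) ∨ (∃q ¬J(q))
Pull the quantifiers to the front (each side's bound variable is not free in the other side):
  ∀r ∃q (J(r) ∨ ¬J(q))
The quantifier ∃r sits under an odd number of negations (counting the antecedent side of each →), so it flips to ∀r.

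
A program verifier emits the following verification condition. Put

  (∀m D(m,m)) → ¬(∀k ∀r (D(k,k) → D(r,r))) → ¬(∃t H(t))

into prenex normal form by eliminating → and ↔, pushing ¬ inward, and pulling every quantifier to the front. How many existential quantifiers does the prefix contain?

1

Rewrite implications/biconditionals: A → B as ¬A ∨ B.
  ¬(∀m D(m,m)) ∨ ¬¬(∀k ∀r (¬D(k,k) ∨ D(r,r))) ∨ ¬(∃t H(t))
Move each ¬ inward, flipping quantifiers it crosses:
  (∃m ¬D(m,m)) ∨ (∀k ∀r (¬D(k,k) ∨ D(r,r))) ∨ (∀t ¬H(t))
All bound variables are already distinct, so no renaming is needed.
Finally move all quantifiers to the prefix:
  ∃m ∀k ∀r ∀t (¬D(m,m) ∨ ¬D(k,k) ∨ D(r,r) ∨ ¬H(t))
The prefix is ∃m ∀k ∀r ∀t: 3 universal, 1 existential.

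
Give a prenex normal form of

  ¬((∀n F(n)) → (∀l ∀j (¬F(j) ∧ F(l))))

Eliminate → and ↔ using ¬ and ∨.
  ¬(¬(∀n F(n)) ∨ (∀l ∀j (¬F(j) ∧ F(l))))
Drive negations inward (¬∀x A ≡ ∃x ¬A, ¬∃x A ≡ ∀x ¬A, De Morgan for ∧/∨):
  (∀n F(n)) ∧ (∃l ∃j (F(j) ∨ ¬F(l)))
All bound variables are already distinct, so no renaming is needed.
Extract every quantifier outward, since the variables are now distinct and don't occur free across branches:
  ∀n ∃l ∃j (F(n) ∧ (F(j) ∨ ¬F(l)))

∀n ∃l ∃j (F(n) ∧ (F(j) ∨ ¬F(l)))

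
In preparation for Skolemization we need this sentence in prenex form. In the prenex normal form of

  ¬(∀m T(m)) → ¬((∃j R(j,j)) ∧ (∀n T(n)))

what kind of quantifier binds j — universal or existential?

Rewrite implications/biconditionals: A → B as ¬A ∨ B.
  ¬¬(∀m T(m)) ∨ ¬((∃j R(j,j)) ∧ (∀n T(n)))
Drive negations inward (¬∀x A ≡ ∃x ¬A, ¬∃x A ≡ ∀x ¬A, De Morgan for ∧/∨):
  (∀m T(m)) ∨ (∀j ¬R(j,j)) ∨ (∃n ¬T(n))
Extract every quantifier outward, since the variables are now distinct and don't occur free across branches:
  ∀m ∀j ∃n (T(m) ∨ ¬R(j,j) ∨ ¬T(n))
The quantifier ∃j sits under an odd number of negations (counting the antecedent side of each →), so it flips to ∀j.

universal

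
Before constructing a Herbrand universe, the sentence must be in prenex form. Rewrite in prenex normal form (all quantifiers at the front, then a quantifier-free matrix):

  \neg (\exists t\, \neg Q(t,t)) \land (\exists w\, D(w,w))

\forall t\, \exists w\, (Q(t,t) \land D(w,w))

Push ¬ through the quantifiers and connectives to reach negation normal form:
  (\forall t\, Q(t,t)) \land (\exists w\, D(w,w))
Finally move all quantifiers to the prefix:
  \forall t\, \exists w\, (Q(t,t) \land D(w,w))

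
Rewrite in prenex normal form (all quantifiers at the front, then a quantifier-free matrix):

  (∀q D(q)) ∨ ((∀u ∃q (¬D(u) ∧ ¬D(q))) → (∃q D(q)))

∀q ∃u ∀t ∃w (D(q) ∨ D(u) ∨ D(t) ∨ D(w))

First replace A → B with ¬A ∨ B.
  (∀q D(q)) ∨ ¬(∀u ∃q (¬D(u) ∧ ¬D(q))) ∨ (∃q D(q))
Drive negations inward (¬∀x A ≡ ∃x ¬A, ¬∃x A ≡ ∀x ¬A, De Morgan for ∧/∨):
  (∀q D(q)) ∨ (∃u ∀q (D(u) ∨ D(q))) ∨ (∃q D(q))
Rename bound variables to avoid capture: q↦t, q↦w.
  (∀q D(q)) ∨ (∃u ∀t (D(u) ∨ D(t))) ∨ (∃w D(w))
Extract every quantifier outward, since the variables are now distinct and don't occur free across branches:
  ∀q ∃u ∀t ∃w (D(q) ∨ D(u) ∨ D(t) ∨ D(w))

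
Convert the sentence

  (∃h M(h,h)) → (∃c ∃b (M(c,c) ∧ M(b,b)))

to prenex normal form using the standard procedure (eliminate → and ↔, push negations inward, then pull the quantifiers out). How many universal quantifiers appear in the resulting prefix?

1

First replace A → B with ¬A ∨ B.
  ¬(∃h M(h,h)) ∨ (∃c ∃b (M(c,c) ∧ M(b,b)))
Move each ¬ inward, flipping quantifiers it crosses:
  (∀h ¬M(h,h)) ∨ (∃c ∃b (M(c,c) ∧ M(b,b)))
All bound variables are already distinct, so no renaming is needed.
Extract every quantifier outward, since the variables are now distinct and don't occur free across branches:
  ∀h ∃c ∃b (¬M(h,h) ∨ M(c,c) ∧ M(b,b))
The prefix is ∀h ∃c ∃b: 1 universal, 2 existential.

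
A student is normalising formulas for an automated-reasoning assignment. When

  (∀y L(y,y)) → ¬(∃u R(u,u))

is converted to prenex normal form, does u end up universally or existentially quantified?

universal

First replace A → B with ¬A ∨ B.
  ¬(∀y L(y,y)) ∨ ¬(∃u R(u,u))
Push ¬ through the quantifiers and connectives to reach negation normal form:
  (∃y ¬L(y,y)) ∨ (∀u ¬R(u,u))
All bound variables are already distinct, so no renaming is needed.
Pull the quantifiers to the front (each side's bound variable is not free in the other side):
  ∃y ∀u (¬L(y,y) ∨ ¬R(u,u))
The quantifier ∃u sits under an odd number of negations (counting the antecedent side of each →), so it flips to ∀u.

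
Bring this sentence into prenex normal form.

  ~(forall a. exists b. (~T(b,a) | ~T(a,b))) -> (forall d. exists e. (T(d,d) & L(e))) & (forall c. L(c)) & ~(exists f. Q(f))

Rewrite implications/biconditionals: A → B as ¬A ∨ B.
  ~~(forall a. exists b. (~T(b,a) | ~T(a,b))) | (forall d. exists e. (T(d,d) & L(e))) & (forall c. L(c)) & ~(exists f. Q(f))
Move each ¬ inward, flipping quantifiers it crosses:
  (forall a. exists b. (~T(b,a) | ~T(a,b))) | (forall d. exists e. (T(d,d) & L(e))) & (forall c. L(c)) & (forall f. ~Q(f))
All bound variables are already distinct, so no renaming is needed.
Pull the quantifiers to the front (each side's bound variable is not free in the other side):
  forall a. exists b. forall d. exists e. forall c. forall f. (~T(b,a) | ~T(a,b) | T(d,d) & L(e) & L(c) & ~Q(f))

forall a. exists b. forall d. exists e. forall c. forall f. (~T(b,a) | ~T(a,b) | T(d,d) & L(e) & L(c) & ~Q(f))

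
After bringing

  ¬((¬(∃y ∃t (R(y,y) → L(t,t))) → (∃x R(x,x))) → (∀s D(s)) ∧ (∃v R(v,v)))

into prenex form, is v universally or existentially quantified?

Rewrite implications/biconditionals: A → B as ¬A ∨ B.
  ¬(¬(¬¬(∃y ∃t (¬R(y,y) ∨ L(t,t))) ∨ (∃x R(x,x))) ∨ (∀s D(s)) ∧ (∃v R(v,v)))
Move each ¬ inward, flipping quantifiers it crosses:
  ((∃y ∃t (¬R(y,y) ∨ L(t,t))) ∨ (∃x R(x,x))) ∧ ((∃s ¬D(s)) ∨ (∀v ¬R(v,v)))
All bound variables are already distinct, so no renaming is needed.
Pull the quantifiers to the front (each side's bound variable is not free in the other side):
  ∃y ∃t ∃x ∃s ∀v ((¬R(y,y) ∨ L(t,t) ∨ R(x,x)) ∧ (¬D(s) ∨ ¬R(v,v)))
The quantifier ∃v sits under an odd number of negations (counting the antecedent side of each →), so it flips to ∀v.

universal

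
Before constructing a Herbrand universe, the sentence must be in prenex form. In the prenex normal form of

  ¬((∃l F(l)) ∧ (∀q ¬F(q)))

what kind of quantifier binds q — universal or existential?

existential

Push ¬ through the quantifiers and connectives to reach negation normal form:
  (∀l ¬F(l)) ∨ (∃q F(q))
All bound variables are already distinct, so no renaming is needed.
Pull the quantifiers to the front (each side's bound variable is not free in the other side):
  ∀l ∃q (¬F(l) ∨ F(q))
The quantifier ∀q sits under an odd number of negations, so it flips to ∃q.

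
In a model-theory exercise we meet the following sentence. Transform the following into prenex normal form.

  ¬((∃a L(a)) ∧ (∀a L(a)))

∀a ∃x1 (¬L(a) ∨ ¬L(x1))

Drive negations inward (¬∀x A ≡ ∃x ¬A, ¬∃x A ≡ ∀x ¬A, De Morgan for ∧/∨):
  (∀a ¬L(a)) ∨ (∃a ¬L(a))
Rename bound variables to avoid capture: a↦x1.
  (∀a ¬L(a)) ∨ (∃x1 ¬L(x1))
Finally move all quantifiers to the prefix:
  ∀a ∃x1 (¬L(a) ∨ ¬L(x1))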